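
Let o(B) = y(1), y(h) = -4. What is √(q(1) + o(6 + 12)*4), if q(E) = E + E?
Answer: I*√14 ≈ 3.7417*I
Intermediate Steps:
o(B) = -4
q(E) = 2*E
√(q(1) + o(6 + 12)*4) = √(2*1 - 4*4) = √(2 - 16) = √(-14) = I*√14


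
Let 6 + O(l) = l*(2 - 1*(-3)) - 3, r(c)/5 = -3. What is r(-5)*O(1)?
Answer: 60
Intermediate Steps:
r(c) = -15 (r(c) = 5*(-3) = -15)
O(l) = -9 + 5*l (O(l) = -6 + (l*(2 - 1*(-3)) - 3) = -6 + (l*(2 + 3) - 3) = -6 + (l*5 - 3) = -6 + (5*l - 3) = -6 + (-3 + 5*l) = -9 + 5*l)
r(-5)*O(1) = -15*(-9 + 5*1) = -15*(-9 + 5) = -15*(-4) = 60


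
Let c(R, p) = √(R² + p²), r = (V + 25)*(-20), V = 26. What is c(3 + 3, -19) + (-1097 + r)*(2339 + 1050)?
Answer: -7174513 + √397 ≈ -7.1745e+6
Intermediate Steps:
r = -1020 (r = (26 + 25)*(-20) = 51*(-20) = -1020)
c(3 + 3, -19) + (-1097 + r)*(2339 + 1050) = √((3 + 3)² + (-19)²) + (-1097 - 1020)*(2339 + 1050) = √(6² + 361) - 2117*3389 = √(36 + 361) - 7174513 = √397 - 7174513 = -7174513 + √397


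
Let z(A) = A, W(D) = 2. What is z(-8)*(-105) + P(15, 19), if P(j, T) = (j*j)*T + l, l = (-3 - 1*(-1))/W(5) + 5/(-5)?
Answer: 5113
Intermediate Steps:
l = -2 (l = (-3 - 1*(-1))/2 + 5/(-5) = (-3 + 1)*(1/2) + 5*(-1/5) = -2*1/2 - 1 = -1 - 1 = -2)
P(j, T) = -2 + T*j**2 (P(j, T) = (j*j)*T - 2 = j**2*T - 2 = T*j**2 - 2 = -2 + T*j**2)
z(-8)*(-105) + P(15, 19) = -8*(-105) + (-2 + 19*15**2) = 840 + (-2 + 19*225) = 840 + (-2 + 4275) = 840 + 4273 = 5113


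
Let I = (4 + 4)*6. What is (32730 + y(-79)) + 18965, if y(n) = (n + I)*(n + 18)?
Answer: 53586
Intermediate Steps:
I = 48 (I = 8*6 = 48)
y(n) = (18 + n)*(48 + n) (y(n) = (n + 48)*(n + 18) = (48 + n)*(18 + n) = (18 + n)*(48 + n))
(32730 + y(-79)) + 18965 = (32730 + (864 + (-79)² + 66*(-79))) + 18965 = (32730 + (864 + 6241 - 5214)) + 18965 = (32730 + 1891) + 18965 = 34621 + 18965 = 53586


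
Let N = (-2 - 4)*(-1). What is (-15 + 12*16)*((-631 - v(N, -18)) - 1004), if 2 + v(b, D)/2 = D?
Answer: -282315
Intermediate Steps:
N = 6 (N = -6*(-1) = 6)
v(b, D) = -4 + 2*D
(-15 + 12*16)*((-631 - v(N, -18)) - 1004) = (-15 + 12*16)*((-631 - (-4 + 2*(-18))) - 1004) = (-15 + 192)*((-631 - (-4 - 36)) - 1004) = 177*((-631 - 1*(-40)) - 1004) = 177*((-631 + 40) - 1004) = 177*(-591 - 1004) = 177*(-1595) = -282315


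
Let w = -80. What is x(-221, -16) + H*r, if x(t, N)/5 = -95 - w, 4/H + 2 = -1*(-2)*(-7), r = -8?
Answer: -73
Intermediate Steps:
H = -1/4 (H = 4/(-2 - 1*(-2)*(-7)) = 4/(-2 + 2*(-7)) = 4/(-2 - 14) = 4/(-16) = 4*(-1/16) = -1/4 ≈ -0.25000)
x(t, N) = -75 (x(t, N) = 5*(-95 - 1*(-80)) = 5*(-95 + 80) = 5*(-15) = -75)
x(-221, -16) + H*r = -75 - 1/4*(-8) = -75 + 2 = -73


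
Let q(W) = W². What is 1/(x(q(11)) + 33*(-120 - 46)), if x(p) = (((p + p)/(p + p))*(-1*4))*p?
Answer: -1/5962 ≈ -0.00016773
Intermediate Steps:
x(p) = -4*p (x(p) = (((2*p)/((2*p)))*(-4))*p = (((2*p)*(1/(2*p)))*(-4))*p = (1*(-4))*p = -4*p)
1/(x(q(11)) + 33*(-120 - 46)) = 1/(-4*11² + 33*(-120 - 46)) = 1/(-4*121 + 33*(-166)) = 1/(-484 - 5478) = 1/(-5962) = -1/5962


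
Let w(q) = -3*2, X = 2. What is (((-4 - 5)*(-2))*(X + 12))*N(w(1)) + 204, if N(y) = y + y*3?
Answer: -5844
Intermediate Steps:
w(q) = -6
N(y) = 4*y (N(y) = y + 3*y = 4*y)
(((-4 - 5)*(-2))*(X + 12))*N(w(1)) + 204 = (((-4 - 5)*(-2))*(2 + 12))*(4*(-6)) + 204 = (-9*(-2)*14)*(-24) + 204 = (18*14)*(-24) + 204 = 252*(-24) + 204 = -6048 + 204 = -5844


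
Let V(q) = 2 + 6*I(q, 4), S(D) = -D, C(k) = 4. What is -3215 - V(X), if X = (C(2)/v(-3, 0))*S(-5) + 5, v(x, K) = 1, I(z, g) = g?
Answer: -3241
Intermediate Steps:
X = 25 (X = (4/1)*(-1*(-5)) + 5 = (4*1)*5 + 5 = 4*5 + 5 = 20 + 5 = 25)
V(q) = 26 (V(q) = 2 + 6*4 = 2 + 24 = 26)
-3215 - V(X) = -3215 - 1*26 = -3215 - 26 = -3241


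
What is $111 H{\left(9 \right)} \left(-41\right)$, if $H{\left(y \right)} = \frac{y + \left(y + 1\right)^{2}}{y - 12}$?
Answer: $165353$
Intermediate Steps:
$H{\left(y \right)} = \frac{y + \left(1 + y\right)^{2}}{-12 + y}$
$111 H{\left(9 \right)} \left(-41\right) = 111 \frac{9 + \left(1 + 9\right)^{2}}{-12 + 9} \left(-41\right) = 111 \frac{9 + 10^{2}}{-3} \left(-41\right) = 111 \left(- \frac{9 + 100}{3}\right) \left(-41\right) = 111 \left(\left(- \frac{1}{3}\right) 109\right) \left(-41\right) = 111 \left(- \frac{109}{3}\right) \left(-41\right) = \left(-4033\right) \left(-41\right) = 165353$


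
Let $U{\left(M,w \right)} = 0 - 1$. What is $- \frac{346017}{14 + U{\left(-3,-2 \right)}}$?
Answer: $- \frac{346017}{13} \approx -26617.0$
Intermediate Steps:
$U{\left(M,w \right)} = -1$
$- \frac{346017}{14 + U{\left(-3,-2 \right)}} = - \frac{346017}{14 - 1} = - \frac{346017}{13}$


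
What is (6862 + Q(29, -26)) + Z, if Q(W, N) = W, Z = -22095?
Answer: -15204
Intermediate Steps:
(6862 + Q(29, -26)) + Z = (6862 + 29) - 22095 = 6891 - 22095 = -15204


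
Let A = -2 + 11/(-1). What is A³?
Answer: -2197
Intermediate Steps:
A = -13 (A = -2 + 11*(-1) = -2 - 11 = -13)
A³ = (-13)³ = -2197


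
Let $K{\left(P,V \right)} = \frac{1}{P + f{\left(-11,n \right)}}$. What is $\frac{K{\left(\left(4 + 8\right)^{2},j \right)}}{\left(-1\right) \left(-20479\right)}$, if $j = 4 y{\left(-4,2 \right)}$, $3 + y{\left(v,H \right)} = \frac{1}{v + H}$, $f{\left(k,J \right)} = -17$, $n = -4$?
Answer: $\frac{1}{2600833} \approx 3.8449 \cdot 10^{-7}$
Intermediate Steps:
$y{\left(v,H \right)} = -3 + \frac{1}{H + v}$ ($y{\left(v,H \right)} = -3 + \frac{1}{v + H} = -3 + \frac{1}{H + v}$)
$j = -14$ ($j = 4 \frac{1 - 6 - -12}{2 - 4} = 4 \frac{1 - 6 + 12}{-2} = 4 \left(\left(- \frac{1}{2}\right) 7\right) = 4 \left(- \frac{7}{2}\right) = -14$)
$K{\left(P,V \right)} = \frac{1}{-17 + P}$ ($K{\left(P,V \right)} = \frac{1}{P - 17} = \frac{1}{-17 + P}$)
$\frac{K{\left(\left(4 + 8\right)^{2},j \right)}}{\left(-1\right) \left(-20479\right)} = \frac{1}{\left(-17 + \left(4 + 8\right)^{2}\right) \left(\left(-1\right) \left(-20479\right)\right)} = \frac{1}{\left(-17 + 12^{2}\right) 20479} = \frac{1}{-17 + 144} \cdot \frac{1}{20479} = \frac{1}{127} \cdot \frac{1}{20479} = \frac{1}{2600833}$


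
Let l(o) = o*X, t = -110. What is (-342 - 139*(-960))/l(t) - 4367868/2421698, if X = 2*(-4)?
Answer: 79619859141/532773560 ≈ 149.44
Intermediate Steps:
X = -8
l(o) = -8*o (l(o) = o*(-8) = -8*o)
(-342 - 139*(-960))/l(t) - 4367868/2421698 = (-342 - 139*(-960))/((-8*(-110))) - 4367868/2421698 = (-342 + 133440)/880 - 4367868*1/2421698 = 133098*(1/880) - 2183934/1210849 = 66549/440 - 2183934/1210849 = 79619859141/532773560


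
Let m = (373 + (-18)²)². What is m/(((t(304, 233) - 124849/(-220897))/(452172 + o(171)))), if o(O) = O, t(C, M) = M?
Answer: 16180874640225613/17197950 ≈ 9.4086e+8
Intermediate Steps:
m = 485809 (m = (373 + 324)² = 697² = 485809)
m/(((t(304, 233) - 124849/(-220897))/(452172 + o(171)))) = 485809/(((233 - 124849/(-220897))/(452172 + 171))) = 485809/(((233 - 124849*(-1/220897))/452343)) = 485809/(((233 + 124849/220897)*(1/452343))) = 485809/(((51593850/220897)*(1/452343))) = 485809/(17197950/33307070557) = 485809*(33307070557/17197950) = 16180874640225613/17197950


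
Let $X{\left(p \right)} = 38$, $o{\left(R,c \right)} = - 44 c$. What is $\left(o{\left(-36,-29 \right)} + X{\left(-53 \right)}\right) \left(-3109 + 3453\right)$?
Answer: $452016$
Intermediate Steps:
$\left(o{\left(-36,-29 \right)} + X{\left(-53 \right)}\right) \left(-3109 + 3453\right) = \left(\left(-44\right) \left(-29\right) + 38\right) \left(-3109 + 3453\right) = \left(1276 + 38\right) 344 = 1314 \cdot 344 = 452016$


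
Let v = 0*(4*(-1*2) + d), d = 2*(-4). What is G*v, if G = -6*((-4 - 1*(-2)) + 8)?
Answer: 0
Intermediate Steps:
G = -36 (G = -6*((-4 + 2) + 8) = -6*(-2 + 8) = -6*6 = -36)
d = -8
v = 0 (v = 0*(4*(-1*2) - 8) = 0*(4*(-2) - 8) = 0*(-8 - 8) = 0*(-16) = 0)
G*v = -36*0 = 0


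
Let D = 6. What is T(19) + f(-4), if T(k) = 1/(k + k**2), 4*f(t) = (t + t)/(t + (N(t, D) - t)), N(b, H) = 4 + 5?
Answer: -751/3420 ≈ -0.21959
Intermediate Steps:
N(b, H) = 9
f(t) = t/18 (f(t) = ((t + t)/(t + (9 - t)))/4 = ((2*t)/9)/4 = ((2*t)*(1/9))/4 = (2*t/9)/4 = t/18)
T(19) + f(-4) = 1/(19*(1 + 19)) + (1/18)*(-4) = (1/19)/20 - 2/9 = (1/19)*(1/20) - 2/9 = 1/380 - 2/9 = -751/3420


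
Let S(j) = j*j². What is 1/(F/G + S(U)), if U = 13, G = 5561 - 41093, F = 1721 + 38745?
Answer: 17766/39011669 ≈ 0.00045540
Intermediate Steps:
F = 40466
G = -35532
S(j) = j³
1/(F/G + S(U)) = 1/(40466/(-35532) + 13³) = 1/(40466*(-1/35532) + 2197) = 1/(-20233/17766 + 2197) = 1/(39011669/17766) = 17766/39011669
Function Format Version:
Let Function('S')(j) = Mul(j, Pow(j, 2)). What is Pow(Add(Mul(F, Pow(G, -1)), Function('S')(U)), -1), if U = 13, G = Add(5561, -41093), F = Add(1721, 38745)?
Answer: Rational(17766, 39011669) ≈ 0.00045540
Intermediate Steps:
F = 40466
G = -35532
Function('S')(j) = Pow(j, 3)
Pow(Add(Mul(F, Pow(G, -1)), Function('S')(U)), -1) = Pow(Add(Mul(40466, Pow(-35532, -1)), Pow(13, 3)), -1) = Pow(Add(Mul(40466, Rational(-1, 35532)), 2197), -1) = Pow(Add(Rational(-20233, 17766), 2197), -1) = Pow(Rational(39011669, 17766), -1) = Rational(17766, 39011669)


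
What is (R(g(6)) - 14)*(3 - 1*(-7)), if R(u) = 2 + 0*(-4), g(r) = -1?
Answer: -120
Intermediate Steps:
R(u) = 2 (R(u) = 2 + 0 = 2)
(R(g(6)) - 14)*(3 - 1*(-7)) = (2 - 14)*(3 - 1*(-7)) = -12*(3 + 7) = -12*10 = -120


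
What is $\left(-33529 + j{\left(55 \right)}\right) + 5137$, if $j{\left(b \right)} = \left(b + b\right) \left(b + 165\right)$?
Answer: $-4192$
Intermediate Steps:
$j{\left(b \right)} = 2 b \left(165 + b\right)$
$\left(-33529 + j{\left(55 \right)}\right) + 5137 = \left(-33529 + 2 \cdot 55 \left(165 + 55\right)\right) + 5137 = \left(-33529 + 2 \cdot 55 \cdot 220\right) + 5137 = \left(-33529 + 24200\right) + 5137 = -9329 + 5137 = -4192$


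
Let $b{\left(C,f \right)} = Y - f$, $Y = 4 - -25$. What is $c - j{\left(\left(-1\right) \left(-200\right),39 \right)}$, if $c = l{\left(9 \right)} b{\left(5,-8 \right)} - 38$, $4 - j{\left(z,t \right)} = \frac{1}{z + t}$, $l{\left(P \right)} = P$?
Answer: $\frac{69550}{239} \approx 291.0$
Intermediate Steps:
$Y = 29$ ($Y = 4 + 25 = 29$)
$j{\left(z,t \right)} = 4 - \frac{1}{t + z}$ ($j{\left(z,t \right)} = 4 - \frac{1}{z + t} = 4 - \frac{1}{t + z}$)
$b{\left(C,f \right)} = 29 - f$
$c = 295$ ($c = 9 \left(29 - -8\right) - 38 = 9 \left(29 + 8\right) - 38 = 9 \cdot 37 - 38 = 333 - 38 = 295$)
$c - j{\left(\left(-1\right) \left(-200\right),39 \right)} = 295 - \frac{-1 + 4 \cdot 39 + 4 \left(\left(-1\right) \left(-200\right)\right)}{39 - -200} = 295 - \frac{-1 + 156 + 4 \cdot 200}{39 + 200} = 295 - \frac{-1 + 156 + 800}{239} = 295 - \frac{1}{239} \cdot 955 = 295 - \frac{955}{239} = \frac{69550}{239}$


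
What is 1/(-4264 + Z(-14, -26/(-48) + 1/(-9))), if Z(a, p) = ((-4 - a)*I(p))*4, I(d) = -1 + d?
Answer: -9/38581 ≈ -0.00023328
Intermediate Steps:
Z(a, p) = 4*(-1 + p)*(-4 - a) (Z(a, p) = ((-4 - a)*(-1 + p))*4 = ((-1 + p)*(-4 - a))*4 = 4*(-1 + p)*(-4 - a))
1/(-4264 + Z(-14, -26/(-48) + 1/(-9))) = 1/(-4264 - 4*(-1 + (-26/(-48) + 1/(-9)))*(4 - 14)) = 1/(-4264 - 4*(-1 + (-26*(-1/48) + 1*(-⅑)))*(-10)) = 1/(-4264 - 4*(-1 + (13/24 - ⅑))*(-10)) = 1/(-4264 - 4*(-1 + 31/72)*(-10)) = 1/(-4264 - 4*(-41/72)*(-10)) = 1/(-4264 - 205/9) = 1/(-38581/9) = -9/38581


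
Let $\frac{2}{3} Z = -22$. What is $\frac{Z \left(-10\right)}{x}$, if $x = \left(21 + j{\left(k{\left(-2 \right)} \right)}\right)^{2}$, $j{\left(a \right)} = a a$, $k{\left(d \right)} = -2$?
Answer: $\frac{66}{125} \approx 0.528$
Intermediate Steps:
$Z = -33$ ($Z = \frac{3}{2} \left(-22\right) = -33$)
$j{\left(a \right)} = a^{2}$
$x = 625$ ($x = \left(21 + \left(-2\right)^{2}\right)^{2} = \left(21 + 4\right)^{2} = 25^{2} = 625$)
$\frac{Z \left(-10\right)}{x} = \frac{\left(-33\right) \left(-10\right)}{625} = 330 \cdot \frac{1}{625} = \frac{66}{125}$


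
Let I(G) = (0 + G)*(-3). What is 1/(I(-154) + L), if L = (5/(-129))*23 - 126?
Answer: 129/43229 ≈ 0.0029841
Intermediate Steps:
L = -16369/129 (L = (5*(-1/129))*23 - 126 = -5/129*23 - 126 = -115/129 - 126 = -16369/129 ≈ -126.89)
I(G) = -3*G (I(G) = G*(-3) = -3*G)
1/(I(-154) + L) = 1/(-3*(-154) - 16369/129) = 1/(462 - 16369/129) = 1/(43229/129) = 129/43229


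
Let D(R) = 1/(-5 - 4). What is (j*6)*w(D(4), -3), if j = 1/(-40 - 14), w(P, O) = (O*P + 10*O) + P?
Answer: 268/81 ≈ 3.3086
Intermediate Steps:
D(R) = -⅑ (D(R) = 1/(-9) = -⅑)
w(P, O) = P + 10*O + O*P (w(P, O) = (10*O + O*P) + P = P + 10*O + O*P)
j = -1/54 (j = 1/(-54) = -1/54 ≈ -0.018519)
(j*6)*w(D(4), -3) = (-1/54*6)*(-⅑ + 10*(-3) - 3*(-⅑)) = -(-⅑ - 30 + ⅓)/9 = -⅑*(-268/9) = 268/81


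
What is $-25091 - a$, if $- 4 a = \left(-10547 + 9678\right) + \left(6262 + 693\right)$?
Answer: $- \frac{47139}{2} \approx -23570.0$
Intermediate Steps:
$a = - \frac{3043}{2}$ ($a = - \frac{\left(-10547 + 9678\right) + \left(6262 + 693\right)}{4} = - \frac{-869 + 6955}{4} = \left(- \frac{1}{4}\right) 6086 = - \frac{3043}{2} \approx -1521.5$)
$-25091 - a = -25091 - - \frac{3043}{2} = -25091 + \frac{3043}{2} = - \frac{47139}{2}$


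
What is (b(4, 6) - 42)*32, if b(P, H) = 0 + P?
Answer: -1216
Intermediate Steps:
b(P, H) = P
(b(4, 6) - 42)*32 = (4 - 42)*32 = -38*32 = -1216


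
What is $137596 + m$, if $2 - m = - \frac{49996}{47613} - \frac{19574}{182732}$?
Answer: $\frac{598585141165051}{4350209358} \approx 1.376 \cdot 10^{5}$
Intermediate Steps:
$m = \frac{13734341683}{4350209358}$ ($m = 2 - \left(- \frac{49996}{47613} - \frac{19574}{182732}\right) = 2 - \left(\left(-49996\right) \frac{1}{47613} - \frac{9787}{91366}\right) = 2 - \left(- \frac{49996}{47613} - \frac{9787}{91366}\right) = 2 - - \frac{5033922967}{4350209358} = 2 + \frac{5033922967}{4350209358} = \frac{13734341683}{4350209358} \approx 3.1572$)
$137596 + m = 137596 + \frac{13734341683}{4350209358} = \frac{598585141165051}{4350209358}$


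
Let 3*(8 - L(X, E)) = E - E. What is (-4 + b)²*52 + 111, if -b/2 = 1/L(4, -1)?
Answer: 4201/4 ≈ 1050.3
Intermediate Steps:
L(X, E) = 8 (L(X, E) = 8 - (E - E)/3 = 8 - ⅓*0 = 8 + 0 = 8)
b = -¼ (b = -2/8 = -2*⅛ = -¼ ≈ -0.25000)
(-4 + b)²*52 + 111 = (-4 - ¼)²*52 + 111 = (-17/4)²*52 + 111 = (289/16)*52 + 111 = 3757/4 + 111 = 4201/4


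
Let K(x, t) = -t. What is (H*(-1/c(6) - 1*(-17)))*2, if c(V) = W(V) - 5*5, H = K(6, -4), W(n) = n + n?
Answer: 1776/13 ≈ 136.62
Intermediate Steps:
W(n) = 2*n
H = 4 (H = -1*(-4) = 4)
c(V) = -25 + 2*V (c(V) = 2*V - 5*5 = 2*V - 25 = -25 + 2*V)
(H*(-1/c(6) - 1*(-17)))*2 = (4*(-1/(-25 + 2*6) - 1*(-17)))*2 = (4*(-1/(-25 + 12) + 17))*2 = (4*(-1/(-13) + 17))*2 = (4*(-1*(-1/13) + 17))*2 = (4*(1/13 + 17))*2 = (4*(222/13))*2 = (888/13)*2 = 1776/13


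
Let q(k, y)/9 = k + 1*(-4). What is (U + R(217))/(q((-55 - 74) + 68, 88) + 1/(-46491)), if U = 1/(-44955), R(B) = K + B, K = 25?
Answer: -168593552173/407550581460 ≈ -0.41368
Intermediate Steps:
q(k, y) = -36 + 9*k (q(k, y) = 9*(k + 1*(-4)) = 9*(k - 4) = 9*(-4 + k) = -36 + 9*k)
R(B) = 25 + B
U = -1/44955 ≈ -2.2244e-5
(U + R(217))/(q((-55 - 74) + 68, 88) + 1/(-46491)) = (-1/44955 + (25 + 217))/((-36 + 9*((-55 - 74) + 68)) + 1/(-46491)) = (-1/44955 + 242)/((-36 + 9*(-129 + 68)) - 1/46491) = 10879109/(44955*((-36 + 9*(-61)) - 1/46491)) = 10879109/(44955*((-36 - 549) - 1/46491)) = 10879109/(44955*(-585 - 1/46491)) = 10879109/(44955*(-27197236/46491)) = (10879109/44955)*(-46491/27197236) = -168593552173/407550581460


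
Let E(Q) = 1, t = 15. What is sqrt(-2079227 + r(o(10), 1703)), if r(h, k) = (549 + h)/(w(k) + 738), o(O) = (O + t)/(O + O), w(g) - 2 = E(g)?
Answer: I*sqrt(4566654530607)/1482 ≈ 1442.0*I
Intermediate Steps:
w(g) = 3 (w(g) = 2 + 1 = 3)
o(O) = (15 + O)/(2*O) (o(O) = (O + 15)/(O + O) = (15 + O)/((2*O)) = (15 + O)*(1/(2*O)) = (15 + O)/(2*O))
r(h, k) = 183/247 + h/741 (r(h, k) = (549 + h)/(3 + 738) = (549 + h)/741 = (549 + h)*(1/741) = 183/247 + h/741)
sqrt(-2079227 + r(o(10), 1703)) = sqrt(-2079227 + (183/247 + ((1/2)*(15 + 10)/10)/741)) = sqrt(-2079227 + (183/247 + ((1/2)*(1/10)*25)/741)) = sqrt(-2079227 + (183/247 + (1/741)*(5/4))) = sqrt(-2079227 + (183/247 + 5/2964)) = sqrt(-2079227 + 2201/2964) = sqrt(-6162826627/2964) = I*sqrt(4566654530607)/1482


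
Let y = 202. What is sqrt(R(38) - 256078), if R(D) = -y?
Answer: 2*I*sqrt(64070) ≈ 506.24*I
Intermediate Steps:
R(D) = -202 (R(D) = -1*202 = -202)
sqrt(R(38) - 256078) = sqrt(-202 - 256078) = sqrt(-256280) = 2*I*sqrt(64070)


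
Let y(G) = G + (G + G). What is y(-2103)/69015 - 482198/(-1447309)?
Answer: 8049274163/33295343545 ≈ 0.24175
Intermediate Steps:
y(G) = 3*G (y(G) = G + 2*G = 3*G)
y(-2103)/69015 - 482198/(-1447309) = (3*(-2103))/69015 - 482198/(-1447309) = -6309*1/69015 - 482198*(-1/1447309) = -2103/23005 + 482198/1447309 = 8049274163/33295343545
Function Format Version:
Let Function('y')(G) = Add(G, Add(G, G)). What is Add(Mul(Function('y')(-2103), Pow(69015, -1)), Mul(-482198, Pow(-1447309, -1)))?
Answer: Rational(8049274163, 33295343545) ≈ 0.24175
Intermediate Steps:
Function('y')(G) = Mul(3, G) (Function('y')(G) = Add(G, Mul(2, G)) = Mul(3, G))
Add(Mul(Function('y')(-2103), Pow(69015, -1)), Mul(-482198, Pow(-1447309, -1))) = Add(Mul(Mul(3, -2103), Pow(69015, -1)), Mul(-482198, Pow(-1447309, -1))) = Add(Mul(-6309, Rational(1, 69015)), Mul(-482198, Rational(-1, 1447309))) = Add(Rational(-2103, 23005), Rational(482198, 1447309)) = Rational(8049274163, 33295343545)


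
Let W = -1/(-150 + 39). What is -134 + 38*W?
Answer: -14836/111 ≈ -133.66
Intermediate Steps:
W = 1/111 (W = -1/(-111) = -1*(-1/111) = 1/111 ≈ 0.0090090)
-134 + 38*W = -134 + 38*(1/111) = -134 + 38/111 = -14836/111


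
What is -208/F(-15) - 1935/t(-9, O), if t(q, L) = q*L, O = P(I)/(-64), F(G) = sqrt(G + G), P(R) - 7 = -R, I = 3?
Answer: -3440 + 104*I*sqrt(30)/15 ≈ -3440.0 + 37.975*I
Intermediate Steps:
P(R) = 7 - R
F(G) = sqrt(2)*sqrt(G) (F(G) = sqrt(2*G) = sqrt(2)*sqrt(G))
O = -1/16 (O = (7 - 1*3)/(-64) = (7 - 3)*(-1/64) = 4*(-1/64) = -1/16 ≈ -0.062500)
t(q, L) = L*q
-208/F(-15) - 1935/t(-9, O) = -208*(-I*sqrt(30)/30) - 1935/((-1/16*(-9))) = -208*(-I*sqrt(30)/30) - 1935/9/16 = -208*(-I*sqrt(30)/30) - 1935*16/9 = -(-104)*I*sqrt(30)/15 - 3440 = 104*I*sqrt(30)/15 - 3440 = -3440 + 104*I*sqrt(30)/15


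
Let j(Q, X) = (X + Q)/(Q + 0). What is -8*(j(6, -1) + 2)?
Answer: -68/3 ≈ -22.667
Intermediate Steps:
j(Q, X) = (Q + X)/Q
-8*(j(6, -1) + 2) = -8*((6 - 1)/6 + 2) = -8*((⅙)*5 + 2) = -8*(⅚ + 2) = -8*17/6 = -68/3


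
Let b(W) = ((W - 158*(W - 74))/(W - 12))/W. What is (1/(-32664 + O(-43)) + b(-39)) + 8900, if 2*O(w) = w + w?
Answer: 579565257916/65054223 ≈ 8909.0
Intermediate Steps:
O(w) = w (O(w) = (w + w)/2 = (2*w)/2 = w)
b(W) = (11692 - 157*W)/(W*(-12 + W)) (b(W) = ((W - 158*(-74 + W))/(-12 + W))/W = ((W + (11692 - 158*W))/(-12 + W))/W = ((11692 - 157*W)/(-12 + W))/W = (11692 - 157*W)/(W*(-12 + W)))
(1/(-32664 + O(-43)) + b(-39)) + 8900 = (1/(-32664 - 43) + (11692 - 157*(-39))/((-39)*(-12 - 39))) + 8900 = (1/(-32707) - 1/39*(11692 + 6123)/(-51)) + 8900 = (-1/32707 - 1/39*(-1/51)*17815) + 8900 = (-1/32707 + 17815/1989) + 8900 = 582673216/65054223 + 8900 = 579565257916/65054223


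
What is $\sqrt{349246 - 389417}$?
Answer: $17 i \sqrt{139} \approx 200.43 i$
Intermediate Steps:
$\sqrt{349246 - 389417} = \sqrt{-40171} = 17 i \sqrt{139}$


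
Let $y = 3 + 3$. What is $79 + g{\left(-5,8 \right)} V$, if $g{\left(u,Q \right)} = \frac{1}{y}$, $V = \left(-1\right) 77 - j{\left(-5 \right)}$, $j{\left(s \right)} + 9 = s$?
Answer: $\frac{137}{2} \approx 68.5$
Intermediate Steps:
$j{\left(s \right)} = -9 + s$
$y = 6$
$V = -63$ ($V = \left(-1\right) 77 - \left(-9 - 5\right) = -77 - -14 = -77 + 14 = -63$)
$g{\left(u,Q \right)} = \frac{1}{6}$
$79 + g{\left(-5,8 \right)} V = 79 + \frac{1}{6} \left(-63\right) = 79 - \frac{21}{2} = \frac{137}{2}$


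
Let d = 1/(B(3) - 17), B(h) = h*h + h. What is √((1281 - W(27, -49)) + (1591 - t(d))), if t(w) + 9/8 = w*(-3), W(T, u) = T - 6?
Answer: √1140610/20 ≈ 53.400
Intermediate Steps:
B(h) = h + h² (B(h) = h² + h = h + h²)
W(T, u) = -6 + T
d = -⅕ (d = 1/(3*(1 + 3) - 17) = 1/(3*4 - 17) = 1/(12 - 17) = 1/(-5) = -⅕ ≈ -0.20000)
t(w) = -9/8 - 3*w (t(w) = -9/8 + w*(-3) = -9/8 - 3*w)
√((1281 - W(27, -49)) + (1591 - t(d))) = √((1281 - (-6 + 27)) + (1591 - (-9/8 - 3*(-⅕)))) = √((1281 - 1*21) + (1591 - (-9/8 + ⅗))) = √((1281 - 21) + (1591 - 1*(-21/40))) = √(1260 + (1591 + 21/40)) = √(1260 + 63661/40) = √(114061/40) = √1140610/20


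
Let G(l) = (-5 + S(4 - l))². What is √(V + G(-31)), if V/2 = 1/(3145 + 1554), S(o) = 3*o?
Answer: √220806019398/4699 ≈ 100.00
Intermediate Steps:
V = 2/4699 (V = 2/(3145 + 1554) = 2/4699 ≈ 0.00042562)
G(l) = (7 - 3*l)² (G(l) = (-5 + 3*(4 - l))² = (-5 + (12 - 3*l))² = (7 - 3*l)²)
√(V + G(-31)) = √(2/4699 + (-7 + 3*(-31))²) = √(2/4699 + (-7 - 93)²) = √(2/4699 + (-100)²) = √(2/4699 + 10000) = √(46990002/4699) = √220806019398/4699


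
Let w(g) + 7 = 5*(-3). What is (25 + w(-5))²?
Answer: 9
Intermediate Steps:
w(g) = -22 (w(g) = -7 + 5*(-3) = -7 - 15 = -22)
(25 + w(-5))² = (25 - 22)² = 3² = 9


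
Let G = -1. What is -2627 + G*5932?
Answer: -8559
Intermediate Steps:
-2627 + G*5932 = -2627 - 1*5932 = -2627 - 5932 = -8559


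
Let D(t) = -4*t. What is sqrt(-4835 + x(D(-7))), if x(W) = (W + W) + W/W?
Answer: I*sqrt(4778) ≈ 69.123*I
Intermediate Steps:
x(W) = 1 + 2*W (x(W) = 2*W + 1 = 1 + 2*W)
sqrt(-4835 + x(D(-7))) = sqrt(-4835 + (1 + 2*(-4*(-7)))) = sqrt(-4835 + (1 + 2*28)) = sqrt(-4835 + (1 + 56)) = sqrt(-4835 + 57) = sqrt(-4778) = I*sqrt(4778)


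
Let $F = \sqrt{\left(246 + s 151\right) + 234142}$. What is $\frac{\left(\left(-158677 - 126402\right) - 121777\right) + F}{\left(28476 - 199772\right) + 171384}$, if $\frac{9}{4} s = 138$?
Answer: $- \frac{50857}{11} + \frac{\sqrt{548211}}{132} \approx -4617.8$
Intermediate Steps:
$s = \frac{184}{3}$ ($s = \frac{4}{9} \cdot 138 = \frac{184}{3} \approx 61.333$)
$F = \frac{2 \sqrt{548211}}{3}$ ($F = \sqrt{\left(246 + \frac{184}{3} \cdot 151\right) + 234142} = \sqrt{\left(246 + \frac{27784}{3}\right) + 234142} = \sqrt{\frac{28522}{3} + 234142} = \sqrt{\frac{730948}{3}} = \frac{2 \sqrt{548211}}{3} \approx 493.61$)
$\frac{\left(\left(-158677 - 126402\right) - 121777\right) + F}{\left(28476 - 199772\right) + 171384} = \frac{\left(\left(-158677 - 126402\right) - 121777\right) + \frac{2 \sqrt{548211}}{3}}{\left(28476 - 199772\right) + 171384} = \frac{\left(-285079 - 121777\right) + \frac{2 \sqrt{548211}}{3}}{\left(28476 - 199772\right) + 171384} = \frac{-406856 + \frac{2 \sqrt{548211}}{3}}{-171296 + 171384} = \frac{-406856 + \frac{2 \sqrt{548211}}{3}}{88} = \left(-406856 + \frac{2 \sqrt{548211}}{3}\right) \frac{1}{88} = - \frac{50857}{11} + \frac{\sqrt{548211}}{132}$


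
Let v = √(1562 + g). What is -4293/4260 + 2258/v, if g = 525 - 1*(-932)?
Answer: -1431/1420 + 2258*√3019/3019 ≈ 40.088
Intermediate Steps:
g = 1457 (g = 525 + 932 = 1457)
v = √3019 (v = √(1562 + 1457) = √3019 ≈ 54.945)
-4293/4260 + 2258/v = -4293/4260 + 2258/(√3019) = -4293*1/4260 + 2258*(√3019/3019) = -1431/1420 + 2258*√3019/3019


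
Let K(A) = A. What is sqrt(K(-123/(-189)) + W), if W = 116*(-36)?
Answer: I*sqrt(1841329)/21 ≈ 64.617*I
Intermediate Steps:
W = -4176
sqrt(K(-123/(-189)) + W) = sqrt(-123/(-189) - 4176) = sqrt(-123*(-1/189) - 4176) = sqrt(41/63 - 4176) = sqrt(-263047/63) = I*sqrt(1841329)/21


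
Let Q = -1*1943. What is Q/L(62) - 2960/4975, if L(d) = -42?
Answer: 1908421/41790 ≈ 45.667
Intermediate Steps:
Q = -1943
Q/L(62) - 2960/4975 = -1943/(-42) - 2960/4975 = -1943*(-1/42) - 2960*1/4975 = 1943/42 - 592/995 = 1908421/41790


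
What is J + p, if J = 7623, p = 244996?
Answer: 252619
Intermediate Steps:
J + p = 7623 + 244996 = 252619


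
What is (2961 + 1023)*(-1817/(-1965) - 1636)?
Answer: -4266761744/655 ≈ -6.5141e+6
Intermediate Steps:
(2961 + 1023)*(-1817/(-1965) - 1636) = 3984*(-1817*(-1/1965) - 1636) = 3984*(1817/1965 - 1636) = 3984*(-3212923/1965) = -4266761744/655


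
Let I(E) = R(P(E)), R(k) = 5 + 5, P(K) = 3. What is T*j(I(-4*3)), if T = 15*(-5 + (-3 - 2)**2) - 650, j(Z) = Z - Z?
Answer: 0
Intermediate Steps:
R(k) = 10
I(E) = 10
j(Z) = 0
T = -350 (T = 15*(-5 + (-5)**2) - 650 = 15*(-5 + 25) - 650 = 15*20 - 650 = 300 - 650 = -350)
T*j(I(-4*3)) = -350*0 = 0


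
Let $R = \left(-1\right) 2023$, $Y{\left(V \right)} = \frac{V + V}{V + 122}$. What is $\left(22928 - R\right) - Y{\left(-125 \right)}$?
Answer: $\frac{74603}{3} \approx 24868.0$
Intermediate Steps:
$Y{\left(V \right)} = \frac{2 V}{122 + V}$
$R = -2023$
$\left(22928 - R\right) - Y{\left(-125 \right)} = \left(22928 - -2023\right) - 2 \left(-125\right) \frac{1}{122 - 125} = \left(22928 + 2023\right) - 2 \left(-125\right) \frac{1}{-3} = 24951 - 2 \left(-125\right) \left(- \frac{1}{3}\right) = 24951 - \frac{250}{3} = \frac{74603}{3}$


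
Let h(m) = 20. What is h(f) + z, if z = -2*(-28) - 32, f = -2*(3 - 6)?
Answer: 44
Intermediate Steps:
f = 6 (f = -2*(-3) = 6)
z = 24 (z = 56 - 32 = 24)
h(f) + z = 20 + 24 = 44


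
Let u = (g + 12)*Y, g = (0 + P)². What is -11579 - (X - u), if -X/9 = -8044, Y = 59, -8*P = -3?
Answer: -5328557/64 ≈ -83259.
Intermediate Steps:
P = 3/8 (P = -⅛*(-3) = 3/8 ≈ 0.37500)
g = 9/64 (g = (0 + 3/8)² = (3/8)² = 9/64 ≈ 0.14063)
X = 72396 (X = -9*(-8044) = 72396)
u = 45843/64 (u = (9/64 + 12)*59 = (777/64)*59 = 45843/64 ≈ 716.30)
-11579 - (X - u) = -11579 - (72396 - 1*45843/64) = -11579 - (72396 - 45843/64) = -11579 - 1*4587501/64 = -11579 - 4587501/64 = -5328557/64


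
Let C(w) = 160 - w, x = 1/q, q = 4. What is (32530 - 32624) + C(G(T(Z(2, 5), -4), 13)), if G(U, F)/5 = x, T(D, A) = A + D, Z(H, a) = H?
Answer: 259/4 ≈ 64.750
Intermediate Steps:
x = ¼ (x = 1/4 = ¼ ≈ 0.25000)
G(U, F) = 5/4 (G(U, F) = 5*(¼) = 5/4)
(32530 - 32624) + C(G(T(Z(2, 5), -4), 13)) = (32530 - 32624) + (160 - 1*5/4) = -94 + (160 - 5/4) = -94 + 635/4 = 259/4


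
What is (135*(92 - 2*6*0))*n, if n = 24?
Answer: 298080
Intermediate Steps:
(135*(92 - 2*6*0))*n = (135*(92 - 2*6*0))*24 = (135*(92 - 12*0))*24 = (135*(92 + 0))*24 = (135*92)*24 = 12420*24 = 298080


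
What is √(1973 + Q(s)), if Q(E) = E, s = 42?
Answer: √2015 ≈ 44.889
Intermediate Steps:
√(1973 + Q(s)) = √(1973 + 42) = √2015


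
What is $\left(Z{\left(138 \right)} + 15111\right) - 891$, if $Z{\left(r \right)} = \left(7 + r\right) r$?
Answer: $34230$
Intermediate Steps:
$Z{\left(r \right)} = r \left(7 + r\right)$
$\left(Z{\left(138 \right)} + 15111\right) - 891 = \left(138 \left(7 + 138\right) + 15111\right) - 891 = \left(138 \cdot 145 + 15111\right) - 891 = \left(20010 + 15111\right) - 891 = 35121 - 891 = 34230$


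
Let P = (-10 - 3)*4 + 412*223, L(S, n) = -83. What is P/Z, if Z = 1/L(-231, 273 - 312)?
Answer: -7621392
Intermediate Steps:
P = 91824 (P = -13*4 + 91876 = -52 + 91876 = 91824)
Z = -1/83 (Z = 1/(-83) = -1/83 ≈ -0.012048)
P/Z = 91824/(-1/83) = 91824*(-83) = -7621392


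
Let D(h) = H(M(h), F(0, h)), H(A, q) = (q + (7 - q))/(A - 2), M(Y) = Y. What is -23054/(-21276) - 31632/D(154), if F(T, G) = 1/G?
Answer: -51148104143/74466 ≈ -6.8687e+5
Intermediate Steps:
H(A, q) = 7/(-2 + A)
D(h) = 7/(-2 + h)
-23054/(-21276) - 31632/D(154) = -23054/(-21276) - 31632/(7/(-2 + 154)) = -23054*(-1/21276) - 31632/(7/152) = 11527/10638 - 31632/(7*(1/152)) = 11527/10638 - 31632/7/152 = 11527/10638 - 31632*152/7 = 11527/10638 - 4808064/7 = -51148104143/74466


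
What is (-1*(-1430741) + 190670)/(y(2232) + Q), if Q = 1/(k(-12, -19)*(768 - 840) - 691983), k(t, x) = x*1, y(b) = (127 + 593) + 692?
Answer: 1119770757765/975148379 ≈ 1148.3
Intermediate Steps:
y(b) = 1412 (y(b) = 720 + 692 = 1412)
k(t, x) = x
Q = -1/690615 (Q = 1/(-19*(768 - 840) - 691983) = 1/(-19*(-72) - 691983) = 1/(1368 - 691983) = 1/(-690615) = -1/690615 ≈ -1.4480e-6)
(-1*(-1430741) + 190670)/(y(2232) + Q) = (-1*(-1430741) + 190670)/(1412 - 1/690615) = (1430741 + 190670)/(975148379/690615) = 1621411*(690615/975148379) = 1119770757765/975148379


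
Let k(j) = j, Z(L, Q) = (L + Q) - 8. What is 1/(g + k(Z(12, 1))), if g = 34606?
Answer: 1/34611 ≈ 2.8893e-5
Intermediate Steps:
Z(L, Q) = -8 + L + Q
1/(g + k(Z(12, 1))) = 1/(34606 + (-8 + 12 + 1)) = 1/(34606 + 5) = 1/34611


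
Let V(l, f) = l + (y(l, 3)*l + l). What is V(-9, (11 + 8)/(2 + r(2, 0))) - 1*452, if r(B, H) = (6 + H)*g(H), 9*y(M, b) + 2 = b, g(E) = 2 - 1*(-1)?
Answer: -471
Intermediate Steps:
g(E) = 3 (g(E) = 2 + 1 = 3)
y(M, b) = -2/9 + b/9
r(B, H) = 18 + 3*H (r(B, H) = (6 + H)*3 = 18 + 3*H)
V(l, f) = 19*l/9 (V(l, f) = l + ((-2/9 + (⅑)*3)*l + l) = l + ((-2/9 + ⅓)*l + l) = l + (l/9 + l) = l + 10*l/9 = 19*l/9)
V(-9, (11 + 8)/(2 + r(2, 0))) - 1*452 = (19/9)*(-9) - 1*452 = -19 - 452 = -471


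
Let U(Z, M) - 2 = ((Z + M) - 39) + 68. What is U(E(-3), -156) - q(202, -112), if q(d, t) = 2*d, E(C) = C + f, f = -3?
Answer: -535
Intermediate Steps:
E(C) = -3 + C (E(C) = C - 3 = -3 + C)
U(Z, M) = 31 + M + Z (U(Z, M) = 2 + (((Z + M) - 39) + 68) = 2 + (((M + Z) - 39) + 68) = 2 + ((-39 + M + Z) + 68) = 2 + (29 + M + Z) = 31 + M + Z)
U(E(-3), -156) - q(202, -112) = (31 - 156 + (-3 - 3)) - 2*202 = (31 - 156 - 6) - 1*404 = -131 - 404 = -535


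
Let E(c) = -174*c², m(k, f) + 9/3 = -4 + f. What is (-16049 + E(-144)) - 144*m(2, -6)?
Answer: -3622241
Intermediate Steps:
m(k, f) = -7 + f (m(k, f) = -3 + (-4 + f) = -7 + f)
(-16049 + E(-144)) - 144*m(2, -6) = (-16049 - 174*(-144)²) - 144*(-7 - 6) = (-16049 - 174*20736) - 144*(-13) = (-16049 - 3608064) + 1872 = -3624113 + 1872 = -3622241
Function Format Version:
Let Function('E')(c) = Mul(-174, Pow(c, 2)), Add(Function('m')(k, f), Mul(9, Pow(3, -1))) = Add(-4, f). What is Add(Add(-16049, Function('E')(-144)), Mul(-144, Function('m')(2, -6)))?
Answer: -3622241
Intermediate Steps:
Function('m')(k, f) = Add(-7, f) (Function('m')(k, f) = Add(-3, Add(-4, f)) = Add(-7, f))
Add(Add(-16049, Function('E')(-144)), Mul(-144, Function('m')(2, -6))) = Add(Add(-16049, Mul(-174, Pow(-144, 2))), Mul(-144, Add(-7, -6))) = Add(Add(-16049, Mul(-174, 20736)), Mul(-144, -13)) = Add(Add(-16049, -3608064), 1872) = Add(-3624113, 1872) = -3622241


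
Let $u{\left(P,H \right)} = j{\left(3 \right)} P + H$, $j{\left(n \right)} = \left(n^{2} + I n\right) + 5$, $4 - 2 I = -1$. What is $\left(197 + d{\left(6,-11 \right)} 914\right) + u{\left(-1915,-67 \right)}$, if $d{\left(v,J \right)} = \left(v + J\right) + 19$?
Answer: $- \frac{56493}{2} \approx -28247.0$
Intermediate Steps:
$I = \frac{5}{2}$ ($I = 2 - - \frac{1}{2} = 2 + \frac{1}{2} = \frac{5}{2} \approx 2.5$)
$d{\left(v,J \right)} = 19 + J + v$ ($d{\left(v,J \right)} = \left(J + v\right) + 19 = 19 + J + v$)
$j{\left(n \right)} = 5 + n^{2} + \frac{5 n}{2}$ ($j{\left(n \right)} = \left(n^{2} + \frac{5 n}{2}\right) + 5 = 5 + n^{2} + \frac{5 n}{2}$)
$u{\left(P,H \right)} = H + \frac{43 P}{2}$ ($u{\left(P,H \right)} = \left(5 + 3^{2} + \frac{5}{2} \cdot 3\right) P + H = \left(5 + 9 + \frac{15}{2}\right) P + H = \frac{43 P}{2} + H = H + \frac{43 P}{2}$)
$\left(197 + d{\left(6,-11 \right)} 914\right) + u{\left(-1915,-67 \right)} = \left(197 + \left(19 - 11 + 6\right) 914\right) + \left(-67 + \frac{43}{2} \left(-1915\right)\right) = \left(197 + 14 \cdot 914\right) - \frac{82479}{2} = \left(197 + 12796\right) - \frac{82479}{2} = 12993 - \frac{82479}{2} = - \frac{56493}{2}$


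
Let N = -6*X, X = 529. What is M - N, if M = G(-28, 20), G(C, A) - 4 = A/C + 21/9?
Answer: 66772/21 ≈ 3179.6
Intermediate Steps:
G(C, A) = 19/3 + A/C (G(C, A) = 4 + (A/C + 21/9) = 4 + (A/C + 21*(⅑)) = 4 + (A/C + 7/3) = 4 + (7/3 + A/C) = 19/3 + A/C)
M = 118/21 (M = 19/3 + 20/(-28) = 19/3 + 20*(-1/28) = 19/3 - 5/7 = 118/21 ≈ 5.6190)
N = -3174 (N = -6*529 = -3174)
M - N = 118/21 - 1*(-3174) = 118/21 + 3174 = 66772/21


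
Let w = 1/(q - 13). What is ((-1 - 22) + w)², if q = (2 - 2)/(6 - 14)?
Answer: 90000/169 ≈ 532.54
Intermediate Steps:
q = 0 (q = 0/(-8) = 0*(-⅛) = 0)
w = -1/13 (w = 1/(0 - 13) = 1/(-13) = -1/13 ≈ -0.076923)
((-1 - 22) + w)² = ((-1 - 22) - 1/13)² = (-23 - 1/13)² = (-300/13)² = 90000/169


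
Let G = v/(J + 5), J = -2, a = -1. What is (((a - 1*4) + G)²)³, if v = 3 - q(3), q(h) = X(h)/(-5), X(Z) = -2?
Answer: 56800235584/11390625 ≈ 4986.6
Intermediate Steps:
q(h) = ⅖ (q(h) = -2/(-5) = -2*(-⅕) = ⅖)
v = 13/5 (v = 3 - 1*⅖ = 3 - ⅖ = 13/5 ≈ 2.6000)
G = 13/15 (G = 13/(5*(-2 + 5)) = (13/5)/3 = (13/5)*(⅓) = 13/15 ≈ 0.86667)
(((a - 1*4) + G)²)³ = (((-1 - 1*4) + 13/15)²)³ = (((-1 - 4) + 13/15)²)³ = ((-5 + 13/15)²)³ = ((-62/15)²)³ = (3844/225)³ = 56800235584/11390625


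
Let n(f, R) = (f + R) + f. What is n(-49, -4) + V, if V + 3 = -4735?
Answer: -4840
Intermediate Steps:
V = -4738 (V = -3 - 4735 = -4738)
n(f, R) = R + 2*f (n(f, R) = (R + f) + f = R + 2*f)
n(-49, -4) + V = (-4 + 2*(-49)) - 4738 = (-4 - 98) - 4738 = -102 - 4738 = -4840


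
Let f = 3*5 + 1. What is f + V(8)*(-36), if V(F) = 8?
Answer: -272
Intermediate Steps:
f = 16 (f = 15 + 1 = 16)
f + V(8)*(-36) = 16 + 8*(-36) = 16 - 288 = -272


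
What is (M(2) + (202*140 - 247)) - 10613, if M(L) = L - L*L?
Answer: 17418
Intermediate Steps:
M(L) = L - L**2
(M(2) + (202*140 - 247)) - 10613 = (2*(1 - 1*2) + (202*140 - 247)) - 10613 = (2*(1 - 2) + (28280 - 247)) - 10613 = (2*(-1) + 28033) - 10613 = (-2 + 28033) - 10613 = 28031 - 10613 = 17418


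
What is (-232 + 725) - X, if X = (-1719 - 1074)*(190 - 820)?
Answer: -1759097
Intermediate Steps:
X = 1759590 (X = -2793*(-630) = 1759590)
(-232 + 725) - X = (-232 + 725) - 1*1759590 = 493 - 1759590 = -1759097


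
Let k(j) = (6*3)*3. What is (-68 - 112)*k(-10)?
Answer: -9720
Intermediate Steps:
k(j) = 54 (k(j) = 18*3 = 54)
(-68 - 112)*k(-10) = (-68 - 112)*54 = -180*54 = -9720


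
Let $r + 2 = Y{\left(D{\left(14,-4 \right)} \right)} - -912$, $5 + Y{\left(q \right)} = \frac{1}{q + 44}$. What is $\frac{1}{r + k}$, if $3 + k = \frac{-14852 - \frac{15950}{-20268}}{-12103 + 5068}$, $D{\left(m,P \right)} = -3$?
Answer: $\frac{2923000290}{2642788144183} \approx 0.001106$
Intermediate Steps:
$Y{\left(q \right)} = -5 + \frac{1}{44 + q}$ ($Y{\left(q \right)} = -5 + \frac{1}{q + 44} = -5 + \frac{1}{44 + q}$)
$k = - \frac{63375877}{71292690}$ ($k = -3 + \frac{-14852 - \frac{15950}{-20268}}{-12103 + 5068} = -3 + \frac{-14852 - - \frac{7975}{10134}}{-7035} = -3 + \left(-14852 + \frac{7975}{10134}\right) \left(- \frac{1}{7035}\right) = -3 - - \frac{150502193}{71292690} = -3 + \frac{150502193}{71292690} = - \frac{63375877}{71292690} \approx -0.88895$)
$r = \frac{37106}{41}$ ($r = -2 + \left(\frac{-219 - -15}{44 - 3} - -912\right) = -2 + \left(\frac{-219 + 15}{41} + 912\right) = -2 + \left(\frac{1}{41} \left(-204\right) + 912\right) = -2 + \left(- \frac{204}{41} + 912\right) = -2 + \frac{37188}{41} = \frac{37106}{41} \approx 905.02$)
$\frac{1}{r + k} = \frac{1}{\frac{37106}{41} - \frac{63375877}{71292690}} = \frac{1}{\frac{2642788144183}{2923000290}} = \frac{2923000290}{2642788144183}$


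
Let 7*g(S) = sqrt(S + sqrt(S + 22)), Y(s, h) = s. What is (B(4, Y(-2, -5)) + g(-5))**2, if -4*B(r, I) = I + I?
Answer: (7 + I*sqrt(5 - sqrt(17)))**2/49 ≈ 0.9821 + 0.26755*I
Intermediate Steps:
B(r, I) = -I/2 (B(r, I) = -(I + I)/4 = -I/2)
g(S) = sqrt(S + sqrt(22 + S))/7 (g(S) = sqrt(S + sqrt(S + 22))/7 = sqrt(S + sqrt(22 + S))/7)
(B(4, Y(-2, -5)) + g(-5))**2 = (-1/2*(-2) + sqrt(-5 + sqrt(22 - 5))/7)**2 = (1 + sqrt(-5 + sqrt(17))/7)**2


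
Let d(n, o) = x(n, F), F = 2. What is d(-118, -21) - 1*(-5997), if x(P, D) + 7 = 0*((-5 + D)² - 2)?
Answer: 5990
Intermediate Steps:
x(P, D) = -7 (x(P, D) = -7 + 0*((-5 + D)² - 2) = -7 + 0*(-2 + (-5 + D)²) = -7 + 0 = -7)
d(n, o) = -7
d(-118, -21) - 1*(-5997) = -7 - 1*(-5997) = -7 + 5997 = 5990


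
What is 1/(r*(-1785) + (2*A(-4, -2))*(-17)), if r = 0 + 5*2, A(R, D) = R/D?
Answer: -1/17918 ≈ -5.5810e-5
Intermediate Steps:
r = 10 (r = 0 + 10 = 10)
1/(r*(-1785) + (2*A(-4, -2))*(-17)) = 1/(10*(-1785) + (2*(-4/(-2)))*(-17)) = 1/(-17850 + (2*(-4*(-1/2)))*(-17)) = 1/(-17850 + (2*2)*(-17)) = 1/(-17850 + 4*(-17)) = 1/(-17850 - 68) = 1/(-17918) = -1/17918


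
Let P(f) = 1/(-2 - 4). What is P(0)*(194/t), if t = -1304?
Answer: 97/3912 ≈ 0.024796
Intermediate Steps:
P(f) = -⅙ (P(f) = 1/(-6) = -⅙)
P(0)*(194/t) = -97/(3*(-1304)) = -97*(-1)/(3*1304) = -⅙*(-97/652) = 97/3912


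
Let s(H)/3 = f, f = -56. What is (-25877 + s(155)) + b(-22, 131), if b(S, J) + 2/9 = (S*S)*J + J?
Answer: 337408/9 ≈ 37490.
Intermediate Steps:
s(H) = -168 (s(H) = 3*(-56) = -168)
b(S, J) = -2/9 + J + J*S² (b(S, J) = -2/9 + ((S*S)*J + J) = -2/9 + (S²*J + J) = -2/9 + (J*S² + J) = -2/9 + (J + J*S²) = -2/9 + J + J*S²)
(-25877 + s(155)) + b(-22, 131) = (-25877 - 168) + (-2/9 + 131 + 131*(-22)²) = -26045 + (-2/9 + 131 + 131*484) = -26045 + (-2/9 + 131 + 63404) = -26045 + 571813/9 = 337408/9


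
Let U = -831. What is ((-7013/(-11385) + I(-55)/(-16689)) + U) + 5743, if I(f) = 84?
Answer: 311139011099/63334755 ≈ 4912.6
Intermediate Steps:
((-7013/(-11385) + I(-55)/(-16689)) + U) + 5743 = ((-7013/(-11385) + 84/(-16689)) - 831) + 5743 = ((-7013*(-1/11385) + 84*(-1/16689)) - 831) + 5743 = ((7013/11385 - 28/5563) - 831) + 5743 = (38694539/63334755 - 831) + 5743 = -52592486866/63334755 + 5743 = 311139011099/63334755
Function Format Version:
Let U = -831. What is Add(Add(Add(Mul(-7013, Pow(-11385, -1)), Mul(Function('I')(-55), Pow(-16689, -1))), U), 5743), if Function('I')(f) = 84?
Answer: Rational(311139011099, 63334755) ≈ 4912.6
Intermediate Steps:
Add(Add(Add(Mul(-7013, Pow(-11385, -1)), Mul(Function('I')(-55), Pow(-16689, -1))), U), 5743) = Add(Add(Add(Mul(-7013, Pow(-11385, -1)), Mul(84, Pow(-16689, -1))), -831), 5743) = Add(Add(Add(Mul(-7013, Rational(-1, 11385)), Mul(84, Rational(-1, 16689))), -831), 5743) = Add(Add(Add(Rational(7013, 11385), Rational(-28, 5563)), -831), 5743) = Add(Add(Rational(38694539, 63334755), -831), 5743) = Add(Rational(-52592486866, 63334755), 5743) = Rational(311139011099, 63334755)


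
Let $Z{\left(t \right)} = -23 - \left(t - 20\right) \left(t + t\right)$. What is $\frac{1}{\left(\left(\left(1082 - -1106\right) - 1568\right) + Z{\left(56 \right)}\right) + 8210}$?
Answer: $\frac{1}{4775} \approx 0.00020942$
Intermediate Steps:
$Z{\left(t \right)} = -23 - 2 t \left(-20 + t\right)$ ($Z{\left(t \right)} = -23 - \left(-20 + t\right) 2 t = -23 - 2 t \left(-20 + t\right)$)
$\frac{1}{\left(\left(\left(1082 - -1106\right) - 1568\right) + Z{\left(56 \right)}\right) + 8210} = \frac{1}{\left(\left(\left(1082 - -1106\right) - 1568\right) - \left(-2217 + 6272\right)\right) + 8210} = \frac{1}{\left(\left(\left(1082 + 1106\right) - 1568\right) - 4055\right) + 8210} = \frac{1}{\left(\left(2188 - 1568\right) - 4055\right) + 8210} = \frac{1}{\left(620 - 4055\right) + 8210} = \frac{1}{-3435 + 8210} = \frac{1}{4775}$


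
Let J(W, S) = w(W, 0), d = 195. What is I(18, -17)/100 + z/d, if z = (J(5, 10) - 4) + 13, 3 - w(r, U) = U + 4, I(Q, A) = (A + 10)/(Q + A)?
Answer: -113/3900 ≈ -0.028974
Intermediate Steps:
I(Q, A) = (10 + A)/(A + Q)
w(r, U) = -1 - U (w(r, U) = 3 - (U + 4) = 3 - (4 + U) = 3 + (-4 - U) = -1 - U)
J(W, S) = -1 (J(W, S) = -1 - 1*0 = -1 + 0 = -1)
z = 8 (z = (-1 - 4) + 13 = -5 + 13 = 8)
I(18, -17)/100 + z/d = ((10 - 17)/(-17 + 18))/100 + 8/195 = (-7/1)*(1/100) + 8*(1/195) = (1*(-7))*(1/100) + 8/195 = -7*1/100 + 8/195 = -7/100 + 8/195 = -113/3900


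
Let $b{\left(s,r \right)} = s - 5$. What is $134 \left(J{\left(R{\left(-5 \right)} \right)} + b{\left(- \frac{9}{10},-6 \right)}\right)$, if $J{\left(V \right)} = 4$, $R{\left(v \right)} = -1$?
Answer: $- \frac{1273}{5} \approx -254.6$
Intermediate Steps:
$b{\left(s,r \right)} = -5 + s$
$134 \left(J{\left(R{\left(-5 \right)} \right)} + b{\left(- \frac{9}{10},-6 \right)}\right) = 134 \left(4 - \left(5 + \frac{9}{10}\right)\right) = 134 \left(4 - \frac{59}{10}\right) = 134 \left(- \frac{19}{10}\right) = - \frac{1273}{5}$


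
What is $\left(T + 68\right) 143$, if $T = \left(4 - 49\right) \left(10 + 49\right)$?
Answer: $-369941$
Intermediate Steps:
$T = -2655$ ($T = \left(-45\right) 59 = -2655$)
$\left(T + 68\right) 143 = \left(-2655 + 68\right) 143 = \left(-2587\right) 143 = -369941$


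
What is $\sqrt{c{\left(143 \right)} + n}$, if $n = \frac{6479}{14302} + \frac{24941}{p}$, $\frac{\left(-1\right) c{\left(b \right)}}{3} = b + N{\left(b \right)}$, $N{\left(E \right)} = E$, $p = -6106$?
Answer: $\frac{3 i \sqrt{45631663606429642}}{21832003} \approx 29.354 i$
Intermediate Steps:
$c{\left(b \right)} = - 6 b$ ($c{\left(b \right)} = - 3 \left(b + b\right) = - 3 \cdot 2 b = - 6 b$)
$n = - \frac{79286352}{21832003}$ ($n = \frac{6479}{14302} + \frac{24941}{-6106} = 6479 \cdot \frac{1}{14302} + 24941 \left(- \frac{1}{6106}\right) = \frac{6479}{14302} - \frac{24941}{6106} = - \frac{79286352}{21832003} \approx -3.6317$)
$\sqrt{c{\left(143 \right)} + n} = \sqrt{\left(-6\right) 143 - \frac{79286352}{21832003}} = \sqrt{-858 - \frac{79286352}{21832003}} = \sqrt{- \frac{18811144926}{21832003}} = \frac{3 i \sqrt{45631663606429642}}{21832003}$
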